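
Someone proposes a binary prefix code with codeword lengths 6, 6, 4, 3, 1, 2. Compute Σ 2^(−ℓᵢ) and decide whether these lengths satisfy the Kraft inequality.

With common denominator 2^6 = 64: Σ 2^(−ℓᵢ) = 1/64 + 1/64 + 4/64 + 8/64 + 32/64 + 16/64 = 62/64 = 0.96875.
Kraft's inequality requires Σ ≤ 1; here Σ = 0.96875 ≤ 1, so such a prefix code exists.

0.96875; yes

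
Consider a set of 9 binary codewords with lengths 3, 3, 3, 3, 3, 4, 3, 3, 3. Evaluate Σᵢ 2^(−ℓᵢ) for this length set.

1.0625

With common denominator 2^4 = 16: Σ 2^(−ℓᵢ) = 2/16 + 2/16 + 2/16 + 2/16 + 2/16 + 1/16 + 2/16 + 2/16 + 2/16 = 17/16 = 1.0625.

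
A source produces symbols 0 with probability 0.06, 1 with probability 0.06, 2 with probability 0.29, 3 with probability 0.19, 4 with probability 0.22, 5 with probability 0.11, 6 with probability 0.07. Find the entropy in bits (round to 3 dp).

2.560 bits

H = −Σ pᵢ log₂ pᵢ.
−0.06·log₂(0.06) = 0.2435
−0.06·log₂(0.06) = 0.2435
−0.29·log₂(0.29) = 0.5179
−0.19·log₂(0.19) = 0.4552
−0.22·log₂(0.22) = 0.4806
−0.11·log₂(0.11) = 0.3503
−0.07·log₂(0.07) = 0.2686
Sum ≈ 2.5596 → 2.560 bits.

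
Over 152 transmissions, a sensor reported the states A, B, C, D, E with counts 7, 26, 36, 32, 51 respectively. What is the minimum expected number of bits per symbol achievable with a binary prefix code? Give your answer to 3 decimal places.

2.217 bits/symbol

Probabilities are the counts divided by 152.
Repeatedly combine the two least-probable nodes; the expected code length is the sum of the merged weights.
merge 7/152 + 13/76 → 33/152
merge 4/19 + 33/152 → 65/152
merge 9/38 + 51/152 → 87/152
merge 65/152 + 87/152 → 1
L = 33/152 + 65/152 + 87/152 + 1 = 337/152 ≈ 2.217 bits/symbol.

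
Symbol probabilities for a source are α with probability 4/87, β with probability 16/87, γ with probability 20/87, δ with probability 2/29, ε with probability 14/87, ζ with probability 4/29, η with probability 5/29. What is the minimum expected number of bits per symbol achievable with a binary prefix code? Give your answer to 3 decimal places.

2.701 bits/symbol

Repeatedly combine the two least-probable nodes; the expected code length is the sum of the merged weights.
merge 4/87 + 2/29 → 10/87
merge 10/87 + 4/29 → 22/87
merge 14/87 + 5/29 → 1/3
merge 16/87 + 20/87 → 12/29
merge 22/87 + 1/3 → 17/29
merge 12/29 + 17/29 → 1
L = 10/87 + 22/87 + 1/3 + 12/29 + 17/29 + 1 = 235/87 ≈ 2.701 bits/symbol.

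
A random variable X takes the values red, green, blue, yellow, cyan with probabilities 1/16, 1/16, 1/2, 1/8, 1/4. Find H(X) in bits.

Each probability is a power of 1/2, so log₂(1/p) is an integer.
H = Σ p·log₂(1/p) = 1/16·4 + 1/16·4 + 1/2·1 + 1/8·3 + 1/4·2 = 1.875 bits.

1.875 bits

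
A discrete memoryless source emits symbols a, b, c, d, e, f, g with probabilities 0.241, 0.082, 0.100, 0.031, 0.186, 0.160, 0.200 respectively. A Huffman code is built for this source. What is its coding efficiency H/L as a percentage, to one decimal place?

Entropy H = −Σ p log₂ p ≈ 2.6169 bits.
Huffman merges: 31/1000+41/500→113/1000; 1/10+113/1000→213/1000; 4/25+93/500→173/500; 1/5+213/1000→413/1000; 241/1000+173/500→587/1000; 413/1000+587/1000→1. L = 334/125 ≈ 2.6720.
Efficiency = H/L = 2.6169/2.6720 = 97.9%.

97.9%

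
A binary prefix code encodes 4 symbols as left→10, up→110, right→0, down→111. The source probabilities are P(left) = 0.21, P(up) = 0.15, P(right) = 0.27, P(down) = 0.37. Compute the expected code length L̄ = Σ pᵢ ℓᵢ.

L̄ = Σ pᵢ·ℓᵢ = 0.21·2 + 0.15·3 + 0.27·1 + 0.37·3 = 2.25 bits/symbol.

2.25 bits/symbol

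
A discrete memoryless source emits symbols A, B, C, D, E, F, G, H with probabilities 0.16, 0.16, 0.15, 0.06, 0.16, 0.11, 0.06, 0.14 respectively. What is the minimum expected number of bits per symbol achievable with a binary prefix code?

Repeatedly combine the two least-probable nodes; the expected code length is the sum of the merged weights.
merge 3/50 + 3/50 → 3/25
merge 11/100 + 3/25 → 23/100
merge 7/50 + 3/20 → 29/100
merge 4/25 + 4/25 → 8/25
merge 4/25 + 23/100 → 39/100
merge 29/100 + 8/25 → 61/100
merge 39/100 + 61/100 → 1
L = 3/25 + 23/100 + 29/100 + 8/25 + 39/100 + 61/100 + 1 = 74/25 = 2.96 bits/symbol.

2.96 bits/symbol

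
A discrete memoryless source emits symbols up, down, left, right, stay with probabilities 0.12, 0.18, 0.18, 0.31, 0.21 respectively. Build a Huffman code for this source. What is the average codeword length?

Repeatedly combine the two least-probable nodes; the expected code length is the sum of the merged weights.
merge 3/25 + 9/50 → 3/10
merge 9/50 + 21/100 → 39/100
merge 3/10 + 31/100 → 61/100
merge 39/100 + 61/100 → 1
L = 3/10 + 39/100 + 61/100 + 1 = 23/10 = 2.3 bits/symbol.

2.3 bits/symbol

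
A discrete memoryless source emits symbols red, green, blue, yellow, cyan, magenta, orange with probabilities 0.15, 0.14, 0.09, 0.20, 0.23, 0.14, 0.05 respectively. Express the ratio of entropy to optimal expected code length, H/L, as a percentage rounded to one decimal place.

99.1%

Entropy H = −Σ p log₂ p ≈ 2.6856 bits.
Huffman merges: 1/20+9/100→7/50; 7/50+7/50→7/25; 7/50+3/20→29/100; 1/5+23/100→43/100; 7/25+29/100→57/100; 43/100+57/100→1. L = 271/100 ≈ 2.7100.
Efficiency = H/L = 2.6856/2.7100 = 99.1%.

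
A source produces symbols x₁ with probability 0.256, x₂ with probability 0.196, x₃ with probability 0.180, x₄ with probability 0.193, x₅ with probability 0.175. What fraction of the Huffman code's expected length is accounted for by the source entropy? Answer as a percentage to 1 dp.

Entropy H = −Σ p log₂ p ≈ 2.3075 bits.
Huffman merges: 7/40+9/50→71/200; 193/1000+49/250→389/1000; 32/125+71/200→611/1000; 389/1000+611/1000→1. L = 471/200 ≈ 2.3550.
Efficiency = H/L = 2.3075/2.3550 = 98.0%.

98.0%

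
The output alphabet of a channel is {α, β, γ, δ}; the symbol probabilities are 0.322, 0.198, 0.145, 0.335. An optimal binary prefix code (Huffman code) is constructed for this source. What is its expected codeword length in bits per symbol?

2 bits/symbol

Repeatedly combine the two least-probable nodes; the expected code length is the sum of the merged weights.
merge 29/200 + 99/500 → 343/1000
merge 161/500 + 67/200 → 657/1000
merge 343/1000 + 657/1000 → 1
L = 343/1000 + 657/1000 + 1 = 2 bits/symbol.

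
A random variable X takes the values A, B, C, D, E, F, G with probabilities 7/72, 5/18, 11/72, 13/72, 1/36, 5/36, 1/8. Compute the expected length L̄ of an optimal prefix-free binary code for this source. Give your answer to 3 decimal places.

Repeatedly combine the two least-probable nodes; the expected code length is the sum of the merged weights.
merge 1/36 + 7/72 → 1/8
merge 1/8 + 1/8 → 1/4
merge 5/36 + 11/72 → 7/24
merge 13/72 + 1/4 → 31/72
merge 5/18 + 7/24 → 41/72
merge 31/72 + 41/72 → 1
L = 1/8 + 1/4 + 7/24 + 31/72 + 41/72 + 1 = 8/3 ≈ 2.667 bits/symbol.

2.667 bits/symbol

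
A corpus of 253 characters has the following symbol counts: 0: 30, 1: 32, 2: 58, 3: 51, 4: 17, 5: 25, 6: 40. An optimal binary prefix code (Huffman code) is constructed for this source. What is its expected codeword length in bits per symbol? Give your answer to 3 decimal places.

Probabilities are the counts divided by 253.
Repeatedly combine the two least-probable nodes; the expected code length is the sum of the merged weights.
merge 17/253 + 25/253 → 42/253
merge 30/253 + 32/253 → 62/253
merge 40/253 + 42/253 → 82/253
merge 51/253 + 58/253 → 109/253
merge 62/253 + 82/253 → 144/253
merge 109/253 + 144/253 → 1
L = 42/253 + 62/253 + 82/253 + 109/253 + 144/253 + 1 = 692/253 ≈ 2.735 bits/symbol.

2.735 bits/symbol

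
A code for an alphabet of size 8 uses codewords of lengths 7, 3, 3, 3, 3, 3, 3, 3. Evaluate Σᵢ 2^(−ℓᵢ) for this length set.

0.8828125

With common denominator 2^7 = 128: Σ 2^(−ℓᵢ) = 1/128 + 16/128 + 16/128 + 16/128 + 16/128 + 16/128 + 16/128 + 16/128 = 113/128 = 0.8828125.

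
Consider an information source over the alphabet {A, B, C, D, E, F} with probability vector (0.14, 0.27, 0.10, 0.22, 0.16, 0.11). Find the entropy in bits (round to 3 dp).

2.493 bits

H = −Σ pᵢ log₂ pᵢ.
−0.14·log₂(0.14) = 0.3971
−0.27·log₂(0.27) = 0.5100
−0.10·log₂(0.10) = 0.3322
−0.22·log₂(0.22) = 0.4806
−0.16·log₂(0.16) = 0.4230
−0.11·log₂(0.11) = 0.3503
Sum ≈ 2.4932 → 2.493 bits.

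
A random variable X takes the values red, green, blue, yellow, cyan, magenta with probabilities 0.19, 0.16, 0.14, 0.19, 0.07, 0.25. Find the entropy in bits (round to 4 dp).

H = −Σ pᵢ log₂ pᵢ.
−0.19·log₂(0.19) = 0.4552
−0.16·log₂(0.16) = 0.4230
−0.14·log₂(0.14) = 0.3971
−0.19·log₂(0.19) = 0.4552
−0.07·log₂(0.07) = 0.2686
−0.25·log₂(0.25) = 0.5000
Sum ≈ 2.4991 → 2.4991 bits.

2.4991 bits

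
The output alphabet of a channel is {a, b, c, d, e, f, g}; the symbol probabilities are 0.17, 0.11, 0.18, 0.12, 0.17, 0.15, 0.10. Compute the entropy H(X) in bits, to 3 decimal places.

2.775 bits

H = −Σ pᵢ log₂ pᵢ.
−0.17·log₂(0.17) = 0.4346
−0.11·log₂(0.11) = 0.3503
−0.18·log₂(0.18) = 0.4453
−0.12·log₂(0.12) = 0.3671
−0.17·log₂(0.17) = 0.4346
−0.15·log₂(0.15) = 0.4105
−0.10·log₂(0.10) = 0.3322
Sum ≈ 2.7746 → 2.775 bits.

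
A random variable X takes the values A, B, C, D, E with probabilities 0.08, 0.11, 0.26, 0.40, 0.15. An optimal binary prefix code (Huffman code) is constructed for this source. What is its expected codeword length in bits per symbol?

Repeatedly combine the two least-probable nodes; the expected code length is the sum of the merged weights.
merge 2/25 + 11/100 → 19/100
merge 3/20 + 19/100 → 17/50
merge 13/50 + 17/50 → 3/5
merge 2/5 + 3/5 → 1
L = 19/100 + 17/50 + 3/5 + 1 = 213/100 = 2.13 bits/symbol.

2.13 bits/symbol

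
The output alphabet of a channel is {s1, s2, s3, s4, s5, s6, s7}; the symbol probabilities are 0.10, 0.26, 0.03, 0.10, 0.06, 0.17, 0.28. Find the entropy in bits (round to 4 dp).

2.5138 bits

H = −Σ pᵢ log₂ pᵢ.
−0.10·log₂(0.10) = 0.3322
−0.26·log₂(0.26) = 0.5053
−0.03·log₂(0.03) = 0.1518
−0.10·log₂(0.10) = 0.3322
−0.06·log₂(0.06) = 0.2435
−0.17·log₂(0.17) = 0.4346
−0.28·log₂(0.28) = 0.5142
Sum ≈ 2.5138 → 2.5138 bits.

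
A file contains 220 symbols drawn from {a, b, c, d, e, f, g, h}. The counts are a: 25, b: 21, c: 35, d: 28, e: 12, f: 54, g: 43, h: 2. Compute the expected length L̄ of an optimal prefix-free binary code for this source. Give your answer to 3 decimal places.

Probabilities are the counts divided by 220.
Repeatedly combine the two least-probable nodes; the expected code length is the sum of the merged weights.
merge 1/110 + 3/55 → 7/110
merge 7/110 + 21/220 → 7/44
merge 5/44 + 7/55 → 53/220
merge 7/44 + 7/44 → 7/22
merge 43/220 + 53/220 → 24/55
merge 27/110 + 7/22 → 31/55
merge 24/55 + 31/55 → 1
L = 7/110 + 7/44 + 53/220 + 7/22 + 24/55 + 31/55 + 1 = 153/55 ≈ 2.782 bits/symbol.

2.782 bits/symbol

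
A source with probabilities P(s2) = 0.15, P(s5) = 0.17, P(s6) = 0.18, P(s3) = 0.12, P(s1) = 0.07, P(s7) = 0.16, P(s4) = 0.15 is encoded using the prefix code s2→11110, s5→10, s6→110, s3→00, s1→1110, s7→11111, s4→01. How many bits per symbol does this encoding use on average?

3.25 bits/symbol

L̄ = Σ pᵢ·ℓᵢ = 0.15·5 + 0.17·2 + 0.18·3 + 0.12·2 + 0.07·4 + 0.16·5 + 0.15·2 = 3.25 bits/symbol.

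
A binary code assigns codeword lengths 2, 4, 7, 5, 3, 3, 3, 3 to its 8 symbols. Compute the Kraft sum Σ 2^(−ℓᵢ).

0.8515625

With common denominator 2^7 = 128: Σ 2^(−ℓᵢ) = 32/128 + 8/128 + 1/128 + 4/128 + 16/128 + 16/128 + 16/128 + 16/128 = 109/128 = 0.8515625.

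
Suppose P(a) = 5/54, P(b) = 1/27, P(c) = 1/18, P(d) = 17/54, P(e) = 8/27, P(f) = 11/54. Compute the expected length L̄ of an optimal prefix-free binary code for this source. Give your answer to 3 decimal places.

Repeatedly combine the two least-probable nodes; the expected code length is the sum of the merged weights.
merge 1/27 + 1/18 → 5/54
merge 5/54 + 5/54 → 5/27
merge 5/27 + 11/54 → 7/18
merge 8/27 + 17/54 → 11/18
merge 7/18 + 11/18 → 1
L = 5/54 + 5/27 + 7/18 + 11/18 + 1 = 41/18 ≈ 2.278 bits/symbol.

2.278 bits/symbol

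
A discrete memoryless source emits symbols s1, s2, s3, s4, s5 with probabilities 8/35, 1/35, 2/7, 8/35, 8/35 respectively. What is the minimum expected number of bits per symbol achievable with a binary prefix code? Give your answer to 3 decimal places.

2.257 bits/symbol

Repeatedly combine the two least-probable nodes; the expected code length is the sum of the merged weights.
merge 1/35 + 8/35 → 9/35
merge 8/35 + 8/35 → 16/35
merge 9/35 + 2/7 → 19/35
merge 16/35 + 19/35 → 1
L = 9/35 + 16/35 + 19/35 + 1 = 79/35 ≈ 2.257 bits/symbol.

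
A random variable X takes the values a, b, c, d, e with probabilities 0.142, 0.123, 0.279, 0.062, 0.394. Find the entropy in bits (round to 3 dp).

H = −Σ pᵢ log₂ pᵢ.
−0.142·log₂(0.142) = 0.3999
−0.123·log₂(0.123) = 0.3719
−0.279·log₂(0.279) = 0.5138
−0.062·log₂(0.062) = 0.2487
−0.394·log₂(0.394) = 0.5294
Sum ≈ 2.0637 → 2.064 bits.

2.064 bits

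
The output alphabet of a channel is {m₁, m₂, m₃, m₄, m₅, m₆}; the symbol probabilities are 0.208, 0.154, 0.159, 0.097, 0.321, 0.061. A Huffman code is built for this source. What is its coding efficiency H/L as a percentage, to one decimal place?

Entropy H = −Σ p log₂ p ≈ 2.4075 bits.
Huffman merges: 61/1000+97/1000→79/500; 77/500+79/500→39/125; 159/1000+26/125→367/1000; 39/125+321/1000→633/1000; 367/1000+633/1000→1. L = 247/100 ≈ 2.4700.
Efficiency = H/L = 2.4075/2.4700 = 97.5%.

97.5%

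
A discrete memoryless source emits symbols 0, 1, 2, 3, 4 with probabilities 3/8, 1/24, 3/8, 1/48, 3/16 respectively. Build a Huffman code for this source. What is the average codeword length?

Repeatedly combine the two least-probable nodes; the expected code length is the sum of the merged weights.
merge 1/48 + 1/24 → 1/16
merge 1/16 + 3/16 → 1/4
merge 1/4 + 3/8 → 5/8
merge 3/8 + 5/8 → 1
L = 1/16 + 1/4 + 5/8 + 1 = 31/16 = 1.9375 bits/symbol.

1.9375 bits/symbol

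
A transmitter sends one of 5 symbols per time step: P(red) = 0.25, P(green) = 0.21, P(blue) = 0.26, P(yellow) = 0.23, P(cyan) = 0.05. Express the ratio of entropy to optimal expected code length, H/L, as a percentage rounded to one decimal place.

Entropy H = −Σ p log₂ p ≈ 2.1819 bits.
Huffman merges: 1/20+21/100→13/50; 23/100+1/4→12/25; 13/50+13/50→13/25; 12/25+13/25→1. L = 113/50 ≈ 2.2600.
Efficiency = H/L = 2.1819/2.2600 = 96.5%.

96.5%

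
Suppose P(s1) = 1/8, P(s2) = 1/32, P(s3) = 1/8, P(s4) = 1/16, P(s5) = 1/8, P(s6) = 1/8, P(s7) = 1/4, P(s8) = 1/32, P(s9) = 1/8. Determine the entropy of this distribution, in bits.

Each probability is a power of 1/2, so log₂(1/p) is an integer.
H = Σ p·log₂(1/p) = 1/8·3 + 1/32·5 + 1/8·3 + 1/16·4 + 1/8·3 + 1/8·3 + 1/4·2 + 1/32·5 + 1/8·3 = 2.9375 bits.

2.9375 bits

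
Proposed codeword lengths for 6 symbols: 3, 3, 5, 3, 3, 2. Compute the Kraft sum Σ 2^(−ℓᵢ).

0.78125

With common denominator 2^5 = 32: Σ 2^(−ℓᵢ) = 4/32 + 4/32 + 1/32 + 4/32 + 4/32 + 8/32 = 25/32 = 0.78125.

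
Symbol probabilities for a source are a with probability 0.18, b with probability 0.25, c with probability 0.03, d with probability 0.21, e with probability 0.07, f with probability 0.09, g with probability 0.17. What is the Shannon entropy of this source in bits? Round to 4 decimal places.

2.5857 bits

H = −Σ pᵢ log₂ pᵢ.
−0.18·log₂(0.18) = 0.4453
−0.25·log₂(0.25) = 0.5000
−0.03·log₂(0.03) = 0.1518
−0.21·log₂(0.21) = 0.4728
−0.07·log₂(0.07) = 0.2686
−0.09·log₂(0.09) = 0.3127
−0.17·log₂(0.17) = 0.4346
Sum ≈ 2.5857 → 2.5857 bits.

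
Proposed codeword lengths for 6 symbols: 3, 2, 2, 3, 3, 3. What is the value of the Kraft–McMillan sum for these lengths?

1

With common denominator 2^3 = 8: Σ 2^(−ℓᵢ) = 1/8 + 2/8 + 2/8 + 1/8 + 1/8 + 1/8 = 8/8 = 1.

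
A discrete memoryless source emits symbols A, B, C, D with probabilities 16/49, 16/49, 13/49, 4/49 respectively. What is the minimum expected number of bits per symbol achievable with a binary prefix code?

Repeatedly combine the two least-probable nodes; the expected code length is the sum of the merged weights.
merge 4/49 + 13/49 → 17/49
merge 16/49 + 16/49 → 32/49
merge 17/49 + 32/49 → 1
L = 17/49 + 32/49 + 1 = 2 bits/symbol.

2 bits/symbol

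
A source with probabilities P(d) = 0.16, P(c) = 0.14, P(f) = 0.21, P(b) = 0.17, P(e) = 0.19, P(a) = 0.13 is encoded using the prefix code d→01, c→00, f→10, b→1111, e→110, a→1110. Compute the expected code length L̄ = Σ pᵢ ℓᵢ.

L̄ = Σ pᵢ·ℓᵢ = 0.16·2 + 0.14·2 + 0.21·2 + 0.17·4 + 0.19·3 + 0.13·4 = 2.79 bits/symbol.

2.79 bits/symbol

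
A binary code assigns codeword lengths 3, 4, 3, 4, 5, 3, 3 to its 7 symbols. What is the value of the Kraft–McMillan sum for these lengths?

0.65625

With common denominator 2^5 = 32: Σ 2^(−ℓᵢ) = 4/32 + 2/32 + 4/32 + 2/32 + 1/32 + 4/32 + 4/32 = 21/32 = 0.65625.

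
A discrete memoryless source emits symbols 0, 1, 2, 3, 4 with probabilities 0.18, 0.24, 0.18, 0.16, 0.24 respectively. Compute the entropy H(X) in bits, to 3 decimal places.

H = −Σ pᵢ log₂ pᵢ.
−0.18·log₂(0.18) = 0.4453
−0.24·log₂(0.24) = 0.4941
−0.18·log₂(0.18) = 0.4453
−0.16·log₂(0.16) = 0.4230
−0.24·log₂(0.24) = 0.4941
Sum ≈ 2.3019 → 2.302 bits.

2.302 bits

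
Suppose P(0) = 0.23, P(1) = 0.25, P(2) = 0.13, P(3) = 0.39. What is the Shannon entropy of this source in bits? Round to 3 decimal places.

1.900 bits

H = −Σ pᵢ log₂ pᵢ.
−0.23·log₂(0.23) = 0.4877
−0.25·log₂(0.25) = 0.5000
−0.13·log₂(0.13) = 0.3826
−0.39·log₂(0.39) = 0.5298
Sum ≈ 1.9001 → 1.900 bits.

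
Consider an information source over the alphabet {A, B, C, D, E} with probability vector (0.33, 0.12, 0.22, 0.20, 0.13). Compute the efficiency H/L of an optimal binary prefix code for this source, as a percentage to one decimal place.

Entropy H = −Σ p log₂ p ≈ 2.2225 bits.
Huffman merges: 3/25+13/100→1/4; 1/5+11/50→21/50; 1/4+33/100→29/50; 21/50+29/50→1. L = 9/4 ≈ 2.2500.
Efficiency = H/L = 2.2225/2.2500 = 98.8%.

98.8%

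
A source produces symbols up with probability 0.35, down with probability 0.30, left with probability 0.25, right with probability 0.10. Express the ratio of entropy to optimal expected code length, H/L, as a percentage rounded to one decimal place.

Entropy H = −Σ p log₂ p ≈ 1.8834 bits.
Huffman merges: 1/10+1/4→7/20; 3/10+7/20→13/20; 7/20+13/20→1. L = 2 ≈ 2.0000.
Efficiency = H/L = 1.8834/2.0000 = 94.2%.

94.2%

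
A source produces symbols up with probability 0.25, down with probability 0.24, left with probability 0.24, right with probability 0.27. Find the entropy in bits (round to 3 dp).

1.998 bits

H = −Σ pᵢ log₂ pᵢ.
−0.25·log₂(0.25) = 0.5000
−0.24·log₂(0.24) = 0.4941
−0.24·log₂(0.24) = 0.4941
−0.27·log₂(0.27) = 0.5100
Sum ≈ 1.9983 → 1.998 bits.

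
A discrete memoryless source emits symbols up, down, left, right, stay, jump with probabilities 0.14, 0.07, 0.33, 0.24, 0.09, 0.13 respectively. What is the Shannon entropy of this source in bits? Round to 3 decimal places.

2.383 bits

H = −Σ pᵢ log₂ pᵢ.
−0.14·log₂(0.14) = 0.3971
−0.07·log₂(0.07) = 0.2686
−0.33·log₂(0.33) = 0.5278
−0.24·log₂(0.24) = 0.4941
−0.09·log₂(0.09) = 0.3127
−0.13·log₂(0.13) = 0.3826
Sum ≈ 2.3829 → 2.383 bits.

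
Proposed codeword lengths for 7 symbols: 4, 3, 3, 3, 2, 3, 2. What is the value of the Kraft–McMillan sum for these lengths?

1.0625

With common denominator 2^4 = 16: Σ 2^(−ℓᵢ) = 1/16 + 2/16 + 2/16 + 2/16 + 4/16 + 2/16 + 4/16 = 17/16 = 1.0625.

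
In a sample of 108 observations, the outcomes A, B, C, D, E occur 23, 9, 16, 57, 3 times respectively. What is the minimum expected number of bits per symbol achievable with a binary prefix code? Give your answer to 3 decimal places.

1.843 bits/symbol

Probabilities are the counts divided by 108.
Repeatedly combine the two least-probable nodes; the expected code length is the sum of the merged weights.
merge 1/36 + 1/12 → 1/9
merge 1/9 + 4/27 → 7/27
merge 23/108 + 7/27 → 17/36
merge 17/36 + 19/36 → 1
L = 1/9 + 7/27 + 17/36 + 1 = 199/108 ≈ 1.843 bits/symbol.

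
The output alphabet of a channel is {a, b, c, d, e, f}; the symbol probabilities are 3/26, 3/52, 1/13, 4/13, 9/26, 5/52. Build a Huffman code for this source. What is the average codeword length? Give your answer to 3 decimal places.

2.346 bits/symbol

Repeatedly combine the two least-probable nodes; the expected code length is the sum of the merged weights.
merge 3/52 + 1/13 → 7/52
merge 5/52 + 3/26 → 11/52
merge 7/52 + 11/52 → 9/26
merge 4/13 + 9/26 → 17/26
merge 9/26 + 17/26 → 1
L = 7/52 + 11/52 + 9/26 + 17/26 + 1 = 61/26 ≈ 2.346 bits/symbol.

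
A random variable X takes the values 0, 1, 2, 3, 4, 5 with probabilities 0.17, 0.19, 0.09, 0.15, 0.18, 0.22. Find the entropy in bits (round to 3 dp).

2.539 bits

H = −Σ pᵢ log₂ pᵢ.
−0.17·log₂(0.17) = 0.4346
−0.19·log₂(0.19) = 0.4552
−0.09·log₂(0.09) = 0.3127
−0.15·log₂(0.15) = 0.4105
−0.18·log₂(0.18) = 0.4453
−0.22·log₂(0.22) = 0.4806
Sum ≈ 2.5389 → 2.539 bits.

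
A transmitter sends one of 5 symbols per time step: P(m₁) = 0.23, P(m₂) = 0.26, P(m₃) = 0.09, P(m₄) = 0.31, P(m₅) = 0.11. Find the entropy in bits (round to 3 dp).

H = −Σ pᵢ log₂ pᵢ.
−0.23·log₂(0.23) = 0.4877
−0.26·log₂(0.26) = 0.5053
−0.09·log₂(0.09) = 0.3127
−0.31·log₂(0.31) = 0.5238
−0.11·log₂(0.11) = 0.3503
Sum ≈ 2.1797 → 2.180 bits.

2.180 bits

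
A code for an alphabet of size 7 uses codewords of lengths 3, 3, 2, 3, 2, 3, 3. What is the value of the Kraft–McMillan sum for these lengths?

With common denominator 2^3 = 8: Σ 2^(−ℓᵢ) = 1/8 + 1/8 + 2/8 + 1/8 + 2/8 + 1/8 + 1/8 = 9/8 = 1.125.

1.125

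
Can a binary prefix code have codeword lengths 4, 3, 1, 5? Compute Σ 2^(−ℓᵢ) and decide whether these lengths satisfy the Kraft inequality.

0.71875; yes

With common denominator 2^5 = 32: Σ 2^(−ℓᵢ) = 2/32 + 4/32 + 16/32 + 1/32 = 23/32 = 0.71875.
Kraft's inequality requires Σ ≤ 1; here Σ = 0.71875 ≤ 1, so such a prefix code exists.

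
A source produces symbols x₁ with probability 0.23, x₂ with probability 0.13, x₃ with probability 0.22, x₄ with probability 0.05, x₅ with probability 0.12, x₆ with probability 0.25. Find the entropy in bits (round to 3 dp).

2.434 bits

H = −Σ pᵢ log₂ pᵢ.
−0.23·log₂(0.23) = 0.4877
−0.13·log₂(0.13) = 0.3826
−0.22·log₂(0.22) = 0.4806
−0.05·log₂(0.05) = 0.2161
−0.12·log₂(0.12) = 0.3671
−0.25·log₂(0.25) = 0.5000
Sum ≈ 2.4340 → 2.434 bits.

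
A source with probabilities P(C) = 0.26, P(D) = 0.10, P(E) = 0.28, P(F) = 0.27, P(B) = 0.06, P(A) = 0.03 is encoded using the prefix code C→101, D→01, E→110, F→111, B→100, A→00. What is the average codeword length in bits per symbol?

L̄ = Σ pᵢ·ℓᵢ = 0.26·3 + 0.10·2 + 0.28·3 + 0.27·3 + 0.06·3 + 0.03·2 = 2.87 bits/symbol.

2.87 bits/symbol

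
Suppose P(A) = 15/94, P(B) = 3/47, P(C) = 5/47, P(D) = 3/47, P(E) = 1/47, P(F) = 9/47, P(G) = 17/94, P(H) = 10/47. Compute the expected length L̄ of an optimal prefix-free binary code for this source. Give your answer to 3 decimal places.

Repeatedly combine the two least-probable nodes; the expected code length is the sum of the merged weights.
merge 1/47 + 3/47 → 4/47
merge 3/47 + 4/47 → 7/47
merge 5/47 + 7/47 → 12/47
merge 15/94 + 17/94 → 16/47
merge 9/47 + 10/47 → 19/47
merge 12/47 + 16/47 → 28/47
merge 19/47 + 28/47 → 1
L = 4/47 + 7/47 + 12/47 + 16/47 + 19/47 + 28/47 + 1 = 133/47 ≈ 2.830 bits/symbol.

2.830 bits/symbol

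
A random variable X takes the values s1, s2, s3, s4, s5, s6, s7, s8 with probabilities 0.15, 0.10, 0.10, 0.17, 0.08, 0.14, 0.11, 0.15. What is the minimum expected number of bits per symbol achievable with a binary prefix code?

3 bits/symbol

Repeatedly combine the two least-probable nodes; the expected code length is the sum of the merged weights.
merge 2/25 + 1/10 → 9/50
merge 1/10 + 11/100 → 21/100
merge 7/50 + 3/20 → 29/100
merge 3/20 + 17/100 → 8/25
merge 9/50 + 21/100 → 39/100
merge 29/100 + 8/25 → 61/100
merge 39/100 + 61/100 → 1
L = 9/50 + 21/100 + 29/100 + 8/25 + 39/100 + 61/100 + 1 = 3 bits/symbol.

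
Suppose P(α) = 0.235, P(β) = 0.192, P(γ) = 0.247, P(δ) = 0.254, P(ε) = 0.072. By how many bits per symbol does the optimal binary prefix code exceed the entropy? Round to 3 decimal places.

Entropy H = −Σ p log₂ p ≈ 2.2219 bits.
Huffman merges: 9/125+24/125→33/125; 47/200+247/1000→241/500; 127/500+33/125→259/500; 241/500+259/500→1. L = 283/125 ≈ 2.2640.
L − H = 2.2640 − 2.2219 = 0.042 bits.

0.042 bits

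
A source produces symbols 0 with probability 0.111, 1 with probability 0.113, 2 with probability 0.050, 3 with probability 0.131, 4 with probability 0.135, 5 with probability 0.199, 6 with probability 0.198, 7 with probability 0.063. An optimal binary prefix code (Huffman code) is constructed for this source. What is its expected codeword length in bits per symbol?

2.914 bits/symbol

Repeatedly combine the two least-probable nodes; the expected code length is the sum of the merged weights.
merge 1/20 + 63/1000 → 113/1000
merge 111/1000 + 113/1000 → 28/125
merge 113/1000 + 131/1000 → 61/250
merge 27/200 + 99/500 → 333/1000
merge 199/1000 + 28/125 → 423/1000
merge 61/250 + 333/1000 → 577/1000
merge 423/1000 + 577/1000 → 1
L = 113/1000 + 28/125 + 61/250 + 333/1000 + 423/1000 + 577/1000 + 1 = 1457/500 = 2.914 bits/symbol.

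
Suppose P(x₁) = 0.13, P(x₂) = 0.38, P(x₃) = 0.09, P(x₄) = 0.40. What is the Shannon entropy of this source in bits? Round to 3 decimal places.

1.755 bits

H = −Σ pᵢ log₂ pᵢ.
−0.13·log₂(0.13) = 0.3826
−0.38·log₂(0.38) = 0.5305
−0.09·log₂(0.09) = 0.3127
−0.40·log₂(0.40) = 0.5288
Sum ≈ 1.7545 → 1.755 bits.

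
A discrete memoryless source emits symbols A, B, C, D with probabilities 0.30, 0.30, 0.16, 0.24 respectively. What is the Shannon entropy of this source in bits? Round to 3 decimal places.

1.959 bits

H = −Σ pᵢ log₂ pᵢ.
−0.30·log₂(0.30) = 0.5211
−0.30·log₂(0.30) = 0.5211
−0.16·log₂(0.16) = 0.4230
−0.24·log₂(0.24) = 0.4941
Sum ≈ 1.9593 → 1.959 bits.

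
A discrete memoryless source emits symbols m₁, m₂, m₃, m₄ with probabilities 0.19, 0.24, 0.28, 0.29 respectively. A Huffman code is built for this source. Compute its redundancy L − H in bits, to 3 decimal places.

Entropy H = −Σ p log₂ p ≈ 1.9815 bits.
Huffman merges: 19/100+6/25→43/100; 7/25+29/100→57/100; 43/100+57/100→1. L = 2 ≈ 2.0000.
L − H = 2.0000 − 1.9815 = 0.019 bits.

0.019 bits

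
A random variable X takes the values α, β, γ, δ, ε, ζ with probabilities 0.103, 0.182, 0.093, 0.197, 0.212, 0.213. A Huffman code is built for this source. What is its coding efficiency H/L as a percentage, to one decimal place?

97.7%

Entropy H = −Σ p log₂ p ≈ 2.5152 bits.
Huffman merges: 93/1000+103/1000→49/250; 91/500+49/250→189/500; 197/1000+53/250→409/1000; 213/1000+189/500→591/1000; 409/1000+591/1000→1. L = 1287/500 ≈ 2.5740.
Efficiency = H/L = 2.5152/2.5740 = 97.7%.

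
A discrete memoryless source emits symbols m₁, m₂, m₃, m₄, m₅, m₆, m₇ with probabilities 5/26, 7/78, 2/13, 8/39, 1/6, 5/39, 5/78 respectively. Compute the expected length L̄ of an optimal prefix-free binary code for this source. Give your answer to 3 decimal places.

Repeatedly combine the two least-probable nodes; the expected code length is the sum of the merged weights.
merge 5/78 + 7/78 → 2/13
merge 5/39 + 2/13 → 11/39
merge 2/13 + 1/6 → 25/78
merge 5/26 + 8/39 → 31/78
merge 11/39 + 25/78 → 47/78
merge 31/78 + 47/78 → 1
L = 2/13 + 11/39 + 25/78 + 31/78 + 47/78 + 1 = 215/78 ≈ 2.756 bits/symbol.

2.756 bits/symbol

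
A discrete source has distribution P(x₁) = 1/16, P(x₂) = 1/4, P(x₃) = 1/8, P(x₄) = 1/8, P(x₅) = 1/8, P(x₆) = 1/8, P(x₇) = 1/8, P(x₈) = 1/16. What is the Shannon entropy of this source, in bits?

2.875 bits

Each probability is a power of 1/2, so log₂(1/p) is an integer.
H = Σ p·log₂(1/p) = 1/16·4 + 1/4·2 + 1/8·3 + 1/8·3 + 1/8·3 + 1/8·3 + 1/8·3 + 1/16·4 = 2.875 bits.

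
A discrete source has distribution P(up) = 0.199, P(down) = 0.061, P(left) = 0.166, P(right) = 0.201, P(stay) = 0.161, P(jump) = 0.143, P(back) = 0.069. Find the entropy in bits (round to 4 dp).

2.6966 bits

H = −Σ pᵢ log₂ pᵢ.
−0.199·log₂(0.199) = 0.4635
−0.061·log₂(0.061) = 0.2461
−0.166·log₂(0.166) = 0.4301
−0.201·log₂(0.201) = 0.4653
−0.161·log₂(0.161) = 0.4242
−0.143·log₂(0.143) = 0.4012
−0.069·log₂(0.069) = 0.2662
Sum ≈ 2.6966 → 2.6966 bits.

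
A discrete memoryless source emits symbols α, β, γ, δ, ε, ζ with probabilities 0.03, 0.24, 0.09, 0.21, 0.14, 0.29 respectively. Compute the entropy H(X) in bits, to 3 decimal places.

2.346 bits

H = −Σ pᵢ log₂ pᵢ.
−0.03·log₂(0.03) = 0.1518
−0.24·log₂(0.24) = 0.4941
−0.09·log₂(0.09) = 0.3127
−0.21·log₂(0.21) = 0.4728
−0.14·log₂(0.14) = 0.3971
−0.29·log₂(0.29) = 0.5179
Sum ≈ 2.3464 → 2.346 bits.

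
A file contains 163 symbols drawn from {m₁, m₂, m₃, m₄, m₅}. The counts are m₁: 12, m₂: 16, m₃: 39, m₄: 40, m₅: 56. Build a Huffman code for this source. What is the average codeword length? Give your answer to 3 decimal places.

Probabilities are the counts divided by 163.
Repeatedly combine the two least-probable nodes; the expected code length is the sum of the merged weights.
merge 12/163 + 16/163 → 28/163
merge 28/163 + 39/163 → 67/163
merge 40/163 + 56/163 → 96/163
merge 67/163 + 96/163 → 1
L = 28/163 + 67/163 + 96/163 + 1 = 354/163 ≈ 2.172 bits/symbol.

2.172 bits/symbol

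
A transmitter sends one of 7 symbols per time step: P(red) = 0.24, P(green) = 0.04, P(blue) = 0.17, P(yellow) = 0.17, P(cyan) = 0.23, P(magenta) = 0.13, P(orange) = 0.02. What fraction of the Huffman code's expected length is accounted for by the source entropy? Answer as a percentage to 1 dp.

Entropy H = −Σ p log₂ p ≈ 2.5323 bits.
Huffman merges: 1/50+1/25→3/50; 3/50+13/100→19/100; 17/100+17/100→17/50; 19/100+23/100→21/50; 6/25+17/50→29/50; 21/50+29/50→1. L = 259/100 ≈ 2.5900.
Efficiency = H/L = 2.5323/2.5900 = 97.8%.

97.8%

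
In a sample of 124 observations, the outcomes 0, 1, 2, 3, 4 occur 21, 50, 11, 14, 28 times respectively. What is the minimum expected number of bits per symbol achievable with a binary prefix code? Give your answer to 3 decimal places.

Probabilities are the counts divided by 124.
Repeatedly combine the two least-probable nodes; the expected code length is the sum of the merged weights.
merge 11/124 + 7/62 → 25/124
merge 21/124 + 25/124 → 23/62
merge 7/31 + 23/62 → 37/62
merge 25/62 + 37/62 → 1
L = 25/124 + 23/62 + 37/62 + 1 = 269/124 ≈ 2.169 bits/symbol.

2.169 bits/symbol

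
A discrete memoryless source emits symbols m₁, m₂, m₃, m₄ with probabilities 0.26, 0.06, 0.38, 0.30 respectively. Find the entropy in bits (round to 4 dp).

1.8004 bits

H = −Σ pᵢ log₂ pᵢ.
−0.26·log₂(0.26) = 0.5053
−0.06·log₂(0.06) = 0.2435
−0.38·log₂(0.38) = 0.5305
−0.30·log₂(0.30) = 0.5211
Sum ≈ 1.8004 → 1.8004 bits.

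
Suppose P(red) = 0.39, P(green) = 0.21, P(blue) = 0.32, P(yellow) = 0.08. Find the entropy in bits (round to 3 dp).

1.820 bits

H = −Σ pᵢ log₂ pᵢ.
−0.39·log₂(0.39) = 0.5298
−0.21·log₂(0.21) = 0.4728
−0.32·log₂(0.32) = 0.5260
−0.08·log₂(0.08) = 0.2915
Sum ≈ 1.8202 → 1.820 bits.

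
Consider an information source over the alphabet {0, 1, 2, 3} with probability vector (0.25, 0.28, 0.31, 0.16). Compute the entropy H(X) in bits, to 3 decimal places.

H = −Σ pᵢ log₂ pᵢ.
−0.25·log₂(0.25) = 0.5000
−0.28·log₂(0.28) = 0.5142
−0.31·log₂(0.31) = 0.5238
−0.16·log₂(0.16) = 0.4230
Sum ≈ 1.9610 → 1.961 bits.

1.961 bits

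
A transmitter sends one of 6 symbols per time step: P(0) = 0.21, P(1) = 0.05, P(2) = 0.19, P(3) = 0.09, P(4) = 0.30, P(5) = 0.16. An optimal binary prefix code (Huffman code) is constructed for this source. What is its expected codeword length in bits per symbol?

2.44 bits/symbol

Repeatedly combine the two least-probable nodes; the expected code length is the sum of the merged weights.
merge 1/20 + 9/100 → 7/50
merge 7/50 + 4/25 → 3/10
merge 19/100 + 21/100 → 2/5
merge 3/10 + 3/10 → 3/5
merge 2/5 + 3/5 → 1
L = 7/50 + 3/10 + 2/5 + 3/5 + 1 = 61/25 = 2.44 bits/symbol.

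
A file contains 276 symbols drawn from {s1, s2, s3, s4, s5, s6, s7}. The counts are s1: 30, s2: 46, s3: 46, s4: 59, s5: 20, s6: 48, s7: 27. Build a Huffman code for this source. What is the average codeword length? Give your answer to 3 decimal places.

Probabilities are the counts divided by 276.
Repeatedly combine the two least-probable nodes; the expected code length is the sum of the merged weights.
merge 5/69 + 9/92 → 47/276
merge 5/46 + 1/6 → 19/69
merge 1/6 + 47/276 → 31/92
merge 4/23 + 59/276 → 107/276
merge 19/69 + 31/92 → 169/276
merge 107/276 + 169/276 → 1
L = 47/276 + 19/69 + 31/92 + 107/276 + 169/276 + 1 = 64/23 ≈ 2.783 bits/symbol.

2.783 bits/symbol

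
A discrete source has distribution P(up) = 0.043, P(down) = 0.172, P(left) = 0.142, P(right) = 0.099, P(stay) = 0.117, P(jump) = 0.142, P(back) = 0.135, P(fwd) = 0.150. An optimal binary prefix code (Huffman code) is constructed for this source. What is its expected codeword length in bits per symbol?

2.97 bits/symbol

Repeatedly combine the two least-probable nodes; the expected code length is the sum of the merged weights.
merge 43/1000 + 99/1000 → 71/500
merge 117/1000 + 27/200 → 63/250
merge 71/500 + 71/500 → 71/250
merge 71/500 + 3/20 → 73/250
merge 43/250 + 63/250 → 53/125
merge 71/250 + 73/250 → 72/125
merge 53/125 + 72/125 → 1
L = 71/500 + 63/250 + 71/250 + 73/250 + 53/125 + 72/125 + 1 = 297/100 = 2.97 bits/symbol.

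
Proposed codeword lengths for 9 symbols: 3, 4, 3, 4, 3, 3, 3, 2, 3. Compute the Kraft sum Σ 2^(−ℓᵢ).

1.125

With common denominator 2^4 = 16: Σ 2^(−ℓᵢ) = 2/16 + 1/16 + 2/16 + 1/16 + 2/16 + 2/16 + 2/16 + 4/16 + 2/16 = 18/16 = 1.125.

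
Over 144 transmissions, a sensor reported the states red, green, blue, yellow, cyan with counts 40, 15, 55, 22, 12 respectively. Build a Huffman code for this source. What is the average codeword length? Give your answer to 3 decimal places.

Probabilities are the counts divided by 144.
Repeatedly combine the two least-probable nodes; the expected code length is the sum of the merged weights.
merge 1/12 + 5/48 → 3/16
merge 11/72 + 3/16 → 49/144
merge 5/18 + 49/144 → 89/144
merge 55/144 + 89/144 → 1
L = 3/16 + 49/144 + 89/144 + 1 = 103/48 ≈ 2.146 bits/symbol.

2.146 bits/symbol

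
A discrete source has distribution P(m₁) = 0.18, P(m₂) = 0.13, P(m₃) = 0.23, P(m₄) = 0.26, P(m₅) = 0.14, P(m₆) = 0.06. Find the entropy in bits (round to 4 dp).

H = −Σ pᵢ log₂ pᵢ.
−0.18·log₂(0.18) = 0.4453
−0.13·log₂(0.13) = 0.3826
−0.23·log₂(0.23) = 0.4877
−0.26·log₂(0.26) = 0.5053
−0.14·log₂(0.14) = 0.3971
−0.06·log₂(0.06) = 0.2435
Sum ≈ 2.4616 → 2.4616 bits.

2.4616 bits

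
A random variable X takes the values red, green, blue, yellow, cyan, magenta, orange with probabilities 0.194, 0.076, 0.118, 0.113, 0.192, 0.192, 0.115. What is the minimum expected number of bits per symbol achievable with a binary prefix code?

2.803 bits/symbol

Repeatedly combine the two least-probable nodes; the expected code length is the sum of the merged weights.
merge 19/250 + 113/1000 → 189/1000
merge 23/200 + 59/500 → 233/1000
merge 189/1000 + 24/125 → 381/1000
merge 24/125 + 97/500 → 193/500
merge 233/1000 + 381/1000 → 307/500
merge 193/500 + 307/500 → 1
L = 189/1000 + 233/1000 + 381/1000 + 193/500 + 307/500 + 1 = 2803/1000 = 2.803 bits/symbol.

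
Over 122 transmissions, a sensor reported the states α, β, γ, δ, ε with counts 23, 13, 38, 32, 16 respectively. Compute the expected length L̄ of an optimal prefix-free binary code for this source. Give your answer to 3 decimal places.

Probabilities are the counts divided by 122.
Repeatedly combine the two least-probable nodes; the expected code length is the sum of the merged weights.
merge 13/122 + 8/61 → 29/122
merge 23/122 + 29/122 → 26/61
merge 16/61 + 19/61 → 35/61
merge 26/61 + 35/61 → 1
L = 29/122 + 26/61 + 35/61 + 1 = 273/122 ≈ 2.238 bits/symbol.

2.238 bits/symbol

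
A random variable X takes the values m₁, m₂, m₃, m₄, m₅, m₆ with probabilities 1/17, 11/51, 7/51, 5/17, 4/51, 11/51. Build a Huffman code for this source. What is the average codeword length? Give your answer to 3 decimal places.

Repeatedly combine the two least-probable nodes; the expected code length is the sum of the merged weights.
merge 1/17 + 4/51 → 7/51
merge 7/51 + 7/51 → 14/51
merge 11/51 + 11/51 → 22/51
merge 14/51 + 5/17 → 29/51
merge 22/51 + 29/51 → 1
L = 7/51 + 14/51 + 22/51 + 29/51 + 1 = 41/17 ≈ 2.412 bits/symbol.

2.412 bits/symbol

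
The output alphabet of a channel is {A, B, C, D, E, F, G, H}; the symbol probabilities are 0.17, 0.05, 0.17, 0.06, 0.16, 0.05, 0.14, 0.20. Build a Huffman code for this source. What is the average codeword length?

Repeatedly combine the two least-probable nodes; the expected code length is the sum of the merged weights.
merge 1/20 + 1/20 → 1/10
merge 3/50 + 1/10 → 4/25
merge 7/50 + 4/25 → 3/10
merge 4/25 + 17/100 → 33/100
merge 17/100 + 1/5 → 37/100
merge 3/10 + 33/100 → 63/100
merge 37/100 + 63/100 → 1
L = 1/10 + 4/25 + 3/10 + 33/100 + 37/100 + 63/100 + 1 = 289/100 = 2.89 bits/symbol.

2.89 bits/symbol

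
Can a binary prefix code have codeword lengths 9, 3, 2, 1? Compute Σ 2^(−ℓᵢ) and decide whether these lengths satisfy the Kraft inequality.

With common denominator 2^9 = 512: Σ 2^(−ℓᵢ) = 1/512 + 64/512 + 128/512 + 256/512 = 449/512 = 0.876953125.
Kraft's inequality requires Σ ≤ 1; here Σ = 0.876953125 ≤ 1, so such a prefix code exists.

0.876953125; yes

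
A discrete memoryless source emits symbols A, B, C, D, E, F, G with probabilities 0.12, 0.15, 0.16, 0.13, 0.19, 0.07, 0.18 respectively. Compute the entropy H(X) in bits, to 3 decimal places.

2.752 bits

H = −Σ pᵢ log₂ pᵢ.
−0.12·log₂(0.12) = 0.3671
−0.15·log₂(0.15) = 0.4105
−0.16·log₂(0.16) = 0.4230
−0.13·log₂(0.13) = 0.3826
−0.19·log₂(0.19) = 0.4552
−0.07·log₂(0.07) = 0.2686
−0.18·log₂(0.18) = 0.4453
Sum ≈ 2.7524 → 2.752 bits.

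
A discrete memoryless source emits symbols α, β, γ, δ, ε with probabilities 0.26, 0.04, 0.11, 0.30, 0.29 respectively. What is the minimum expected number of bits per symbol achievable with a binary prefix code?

2.15 bits/symbol

Repeatedly combine the two least-probable nodes; the expected code length is the sum of the merged weights.
merge 1/25 + 11/100 → 3/20
merge 3/20 + 13/50 → 41/100
merge 29/100 + 3/10 → 59/100
merge 41/100 + 59/100 → 1
L = 3/20 + 41/100 + 59/100 + 1 = 43/20 = 2.15 bits/symbol.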